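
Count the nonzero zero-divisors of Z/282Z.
Z/282Z has 189 nonzero zero-divisors

In Z/282Z each nonzero element is either a unit (gcd with 282 is 1) or a zero-divisor (gcd > 1). The number of units is φ(282): factorise 282 = 2 · 3 · 47, so φ(282) = (2 − 1) · (3 − 1) · (47 − 1) = 1 · 2 · 46 = 92. The nonzero elements number 282 − 1 = 281. Hence the nonzero zero-divisors number 281 − 92 = 189.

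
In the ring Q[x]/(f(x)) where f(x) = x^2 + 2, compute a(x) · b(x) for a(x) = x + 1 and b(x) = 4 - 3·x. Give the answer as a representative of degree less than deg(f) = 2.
First multiply in Q[x] without reducing: a · b = -3·x^2 + x + 4. Now divide by f(x) = x^2 + 2, eliminating the leading term at each step:
  leading term -3·x^2: subtract (-3)·f(x) = -3·x^2 - 6, leaving x + 10
The degree is now < 2, so this is the remainder. Hence a · b ≡ x + 10 in Q[x]/(f).

Final answer: a · b ≡ x + 10 (mod f(x))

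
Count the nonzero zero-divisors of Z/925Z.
Z/925Z has 204 nonzero zero-divisors

In Z/925Z each nonzero element is either a unit (gcd with 925 is 1) or a zero-divisor (gcd > 1). The number of units is φ(925): factorise 925 = 5^2 · 37, so φ(925) = (5^2 − 5^1) · (37 − 1) = 20 · 36 = 720. The nonzero elements number 925 − 1 = 924. Hence the nonzero zero-divisors number 924 − 720 = 204.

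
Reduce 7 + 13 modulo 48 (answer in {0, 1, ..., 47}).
20

Both summands are already reduced mod 48. 7 + 13 = 20; 20 = 0·48 + 20, so (7 + 13) mod 48 = 20.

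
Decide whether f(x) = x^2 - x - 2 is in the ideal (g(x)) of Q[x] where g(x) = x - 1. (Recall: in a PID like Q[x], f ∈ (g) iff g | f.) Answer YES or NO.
In Q[x] the ideal (g) consists of all multiples of g, so f ∈ (g) iff g | f, i.e. iff the remainder of f on division by g is 0. Divide f by g (g is monic, so eliminate the leading term of the running remainder at each step):
  leading term x^2: subtract (x)·g(x) = x^2 - x, leaving -2
The remainder r(x) = -2 ≠ 0 (and deg r < deg g), so g ∤ f, i.e. f ∉ (g).

Final answer: NO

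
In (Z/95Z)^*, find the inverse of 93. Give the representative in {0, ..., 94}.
Apply the extended Euclidean algorithm to (95, 93), tracking rows (r, s, t) with s·95 + t·93 = r. Each division r_prev = q·r_cur + r_new produces the new row as (previous row) − q·(current row):
  row A: (95, 1, 0)   [1·95 + 0·93 = 95]
  row B: (93, 0, 1)   [0·95 + 1·93 = 93]
  95 = 1·93 + 2   → row C = row A − 1·row B = (2, 1, −1)   [check: 1·95 − 1·93 = 2]
  93 = 46·2 + 1   → row D = row B − 46·row C = (1, −46, 47)   [check: −46·95 + 47·93 = 1]
  2 = 2·1 + 0   → remainder 0, stop. gcd = 1 (last nonzero row D).
The gcd is 1, so 93 is invertible mod 95. The last nonzero row gives −46·95 + 47·93 = 1, so t = 47. So 93^(−1) ≡ 47 (mod 95). Verify: 93 · 47 = 4371 ≡ 1 (mod 95). ✓

Final answer: 93^(−1) ≡ 47 (mod 95)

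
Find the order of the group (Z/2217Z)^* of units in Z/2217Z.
(Z/2217Z)^* consists of the classes a with gcd(a, 2217) = 1, so its order is φ(2217). φ is multiplicative, with φ(p^e) = p^e − p^(e−1). Factorise 2217 = 3 · 739. Then
  φ(2217) = (3 − 1) · (739 − 1) = 2 · 738 = 1476.
Thus |(Z/2217Z)^*| = 1476.

Final answer: |(Z/2217Z)^*| = 1476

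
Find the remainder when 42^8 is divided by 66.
36

Use repeated squaring. Binary(8) = 1000. Walk through the bits of the exponent 8 left-to-right: at each bit after the leading one, square the running value, then multiply by 42 if the bit is 1 (always reducing mod 66):
  bit 1 = 1 (leading): start with 42.
  bit 2 = 0: square 42^2 = 1764 ≡ 48 (mod 66).
  bit 3 = 0: square 48^2 = 2304 ≡ 60 (mod 66).
  bit 4 = 0: square 60^2 = 3600 ≡ 36 (mod 66).
Final value: 42^8 ≡ 36 (mod 66).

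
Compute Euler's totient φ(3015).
φ is multiplicative, with φ(p^e) = p^e − p^(e−1). Factorise 3015 = 3^2 · 5 · 67. Then
  φ(3015) = (3^2 − 3^1) · (5 − 1) · (67 − 1) = 6 · 4 · 66 = 1584.

Final answer: φ(3015) = 1584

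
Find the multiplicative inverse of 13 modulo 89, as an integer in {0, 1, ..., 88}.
13^(−1) ≡ 48 (mod 89)

Apply the extended Euclidean algorithm to (89, 13), tracking rows (r, s, t) with s·89 + t·13 = r. Each division r_prev = q·r_cur + r_new produces the new row as (previous row) − q·(current row):
  row A: (89, 1, 0)   [1·89 + 0·13 = 89]
  row B: (13, 0, 1)   [0·89 + 1·13 = 13]
  89 = 6·13 + 11   → row C = row A − 6·row B = (11, 1, −6)   [check: 1·89 − 6·13 = 11]
  13 = 1·11 + 2   → row D = row B − 1·row C = (2, −1, 7)   [check: −1·89 + 7·13 = 2]
  11 = 5·2 + 1   → row E = row C − 5·row D = (1, 6, −41)   [check: 6·89 − 41·13 = 1]
  2 = 2·1 + 0   → remainder 0, stop. gcd = 1 (last nonzero row E).
The gcd is 1, so 13 is invertible mod 89. The last nonzero row gives 6·89 − 41·13 = 1, so t = −41. So 13^(−1) ≡ −41 ≡ 48 (mod 89). Verify: 13 · 48 = 624 ≡ 1 (mod 89). ✓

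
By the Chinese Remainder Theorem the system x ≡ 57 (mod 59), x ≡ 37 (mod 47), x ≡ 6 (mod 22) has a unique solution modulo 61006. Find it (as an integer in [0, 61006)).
The moduli 59, 47, 22 are pairwise coprime, so by the CRT there is a unique solution mod 59·47·22 = 61006.
Solve by successive substitution. Start with x ≡ 57 (mod 59).
  Combine with x ≡ 37 (mod 47): write x = 57 + 59·t and require 57 + 59·t ≡ 37 (mod 47), i.e. 59·t ≡ 37 − 57 ≡ 27 (mod 47). Since 59^(−1) ≡ 4 (mod 47) (59 ≡ 12 (mod 47)), t ≡ 4·27 ≡ 14 (mod 47). So x ≡ 57 + 59·14 = 883 (mod 2773).
  Combine with x ≡ 6 (mod 22): write x = 883 + 2773·t and require 883 + 2773·t ≡ 6 (mod 22), i.e. 2773·t ≡ 6 − 883 ≡ 3 (mod 22). Since 2773^(−1) ≡ 1 (mod 22) (2773 ≡ 1 (mod 22)), t ≡ 1·3 ≡ 3 (mod 22). So x ≡ 883 + 2773·3 = 9202 (mod 61006).
Unique solution in [0, 61006): x = 9202.

Final answer: x ≡ 9202 (mod 61006); the representative in [0, 61006) is 9202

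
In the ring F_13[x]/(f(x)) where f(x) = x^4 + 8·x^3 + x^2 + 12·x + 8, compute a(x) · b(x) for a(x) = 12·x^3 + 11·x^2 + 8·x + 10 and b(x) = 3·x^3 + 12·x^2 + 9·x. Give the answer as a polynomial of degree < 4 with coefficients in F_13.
a · b ≡ 11·x^3 + 3·x^2 + x + 3 (mod f(x))

Multiply as integer polynomials: a · b = 36·x^6 + 177·x^5 + 264·x^4 + 225·x^3 + 192·x^2 + 90·x. Reducing coefficients mod 13: a · b ≡ 10·x^6 + 8·x^5 + 4·x^4 + 4·x^3 + 10·x^2 + 12·x. Now divide by f(x) = x^4 + 8·x^3 + x^2 + 12·x + 8 in F_13[x], eliminating the leading term at each step:
  leading term 10·x^6: subtract (10·x^2)·f(x) = 10·x^6 + 2·x^5 + 10·x^4 + 3·x^3 + 2·x^2, leaving 6·x^5 + 7·x^4 + x^3 + 8·x^2 + 12·x (coefficients mod 13)
  leading term 6·x^5: subtract (6·x)·f(x) = 6·x^5 + 9·x^4 + 6·x^3 + 7·x^2 + 9·x, leaving 11·x^4 + 8·x^3 + x^2 + 3·x (coefficients mod 13)
  leading term 11·x^4: subtract (11)·f(x) = 11·x^4 + 10·x^3 + 11·x^2 + 2·x + 10, leaving 11·x^3 + 3·x^2 + x + 3 (coefficients mod 13)
The degree is now < 4, so this is the remainder. Hence a · b ≡ 11·x^3 + 3·x^2 + x + 3 in F_13[x]/(f).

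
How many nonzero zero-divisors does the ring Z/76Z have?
Z/76Z has 39 nonzero zero-divisors

In Z/76Z each nonzero element is either a unit (gcd with 76 is 1) or a zero-divisor (gcd > 1). The number of units is φ(76): factorise 76 = 2^2 · 19, so φ(76) = (2^2 − 2^1) · (19 − 1) = 2 · 18 = 36. The nonzero elements number 76 − 1 = 75. Hence the nonzero zero-divisors number 75 − 36 = 39.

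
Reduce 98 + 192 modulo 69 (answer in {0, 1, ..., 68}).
Reduce the summands first: 98 ≡ 29, 192 ≡ 54 (mod 69), so 98 + 192 ≡ 29 + 54 (mod 69). 29 + 54 = 83; 83 = 1·69 + 14, so (98 + 192) mod 69 = 14.

Final answer: 14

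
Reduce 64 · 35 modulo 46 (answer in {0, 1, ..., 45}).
Reduce the factors first: 64 ≡ 18 (mod 46), so 64 · 35 ≡ 18 · 35 (mod 46). 18 · 35 = 630. Dividing by 46: 630 = 13·46 + 32. So (64 · 35) mod 46 = 32.

Final answer: 32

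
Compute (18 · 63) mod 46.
30

Reduce the factors first: 63 ≡ 17 (mod 46), so 18 · 63 ≡ 18 · 17 (mod 46). 18 · 17 = 306. Dividing by 46: 306 = 6·46 + 30. So (18 · 63) mod 46 = 30.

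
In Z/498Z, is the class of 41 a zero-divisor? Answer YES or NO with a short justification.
gcd(41, 498) = 1, so 41 is a unit in Z/498Z (it has a multiplicative inverse). A unit cannot be a zero-divisor: if 41·b ≡ 0 then multiplying both sides by 41^(−1) gives b ≡ 0. So 41 is not a zero-divisor.

Final answer: NO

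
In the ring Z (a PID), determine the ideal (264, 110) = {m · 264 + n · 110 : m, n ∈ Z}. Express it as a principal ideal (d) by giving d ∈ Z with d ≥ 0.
In the PID Z, (a, b) is generated by gcd(a, b). Compute gcd(264, 110) with the extended Euclidean algorithm, tracking rows (r, s, t) with s·264 + t·110 = r:
  row A: (264, 1, 0)   [1·264 + 0·110 = 264]
  row B: (110, 0, 1)   [0·264 + 1·110 = 110]
  264 = 2·110 + 44   → row C = row A − 2·row B = (44, 1, −2)   [check: 1·264 − 2·110 = 44]
  110 = 2·44 + 22   → row D = row B − 2·row C = (22, −2, 5)   [check: −2·264 + 5·110 = 22]
  44 = 2·22 + 0   → remainder 0, stop. gcd = 22 (last nonzero row D).
So gcd(264, 110) = 22, with Bézout identity −2·264 + 5·110 = 22. Containment (⊇): the Bézout identity exhibits 22 as an element of (264, 110), giving (22) ⊆ (264, 110). Containment (⊆): since 22 | 264 and 22 | 110 (264 = 22·12, 110 = 22·5), every Z-linear combination of 264 and 110 is divisible by 22, so (264, 110) ⊆ (22). Therefore (264, 110) = (22), d = 22.

Final answer: (264, 110) = (22); d = 22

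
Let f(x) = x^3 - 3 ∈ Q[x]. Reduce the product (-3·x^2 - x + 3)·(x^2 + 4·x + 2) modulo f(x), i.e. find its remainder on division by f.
First multiply in Q[x] without reducing: a · b = -3·x^4 - 13·x^3 - 7·x^2 + 10·x + 6. Now divide by f(x) = x^3 - 3, eliminating the leading term at each step:
  leading term -3·x^4: subtract (-3·x)·f(x) = -3·x^4 + 9·x, leaving -13·x^3 - 7·x^2 + x + 6
  leading term -13·x^3: subtract (-13)·f(x) = 39 - 13·x^3, leaving -7·x^2 + x - 33
The degree is now < 3, so this is the remainder. Hence a · b ≡ -7·x^2 + x - 33 in Q[x]/(f).

Final answer: a · b ≡ -7·x^2 + x - 33 (mod f(x))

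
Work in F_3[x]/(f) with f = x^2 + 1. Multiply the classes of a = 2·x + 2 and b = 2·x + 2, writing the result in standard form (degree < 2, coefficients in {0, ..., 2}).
Multiply as integer polynomials: a · b = 4·x^2 + 8·x + 4. Reducing coefficients mod 3: a · b ≡ x^2 + 2·x + 1. Now divide by f(x) = x^2 + 1 in F_3[x], eliminating the leading term at each step:
  leading term x^2: subtract (1)·f(x) = x^2 + 1, leaving 2·x (coefficients mod 3)
The degree is now < 2, so this is the remainder. Hence a · b ≡ 2·x in F_3[x]/(f).

Final answer: a · b ≡ 2·x (mod f(x))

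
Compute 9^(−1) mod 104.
9^(−1) ≡ 81 (mod 104)

Apply the extended Euclidean algorithm to (104, 9), tracking rows (r, s, t) with s·104 + t·9 = r. Each division r_prev = q·r_cur + r_new produces the new row as (previous row) − q·(current row):
  row A: (104, 1, 0)   [1·104 + 0·9 = 104]
  row B: (9, 0, 1)   [0·104 + 1·9 = 9]
  104 = 11·9 + 5   → row C = row A − 11·row B = (5, 1, −11)   [check: 1·104 − 11·9 = 5]
  9 = 1·5 + 4   → row D = row B − 1·row C = (4, −1, 12)   [check: −1·104 + 12·9 = 4]
  5 = 1·4 + 1   → row E = row C − 1·row D = (1, 2, −23)   [check: 2·104 − 23·9 = 1]
  4 = 4·1 + 0   → remainder 0, stop. gcd = 1 (last nonzero row E).
The gcd is 1, so 9 is invertible mod 104. The last nonzero row gives 2·104 − 23·9 = 1, so t = −23. So 9^(−1) ≡ −23 ≡ 81 (mod 104). Verify: 9 · 81 = 729 ≡ 1 (mod 104). ✓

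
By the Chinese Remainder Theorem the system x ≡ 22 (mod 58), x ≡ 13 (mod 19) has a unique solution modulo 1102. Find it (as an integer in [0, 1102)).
x ≡ 602 (mod 1102); the representative in [0, 1102) is 602

The moduli 58, 19 are pairwise coprime, so by the CRT there is a unique solution mod 58·19 = 1102.
Solve by successive substitution. Start with x ≡ 22 (mod 58).
  Combine with x ≡ 13 (mod 19): write x = 22 + 58·t and require 22 + 58·t ≡ 13 (mod 19), i.e. 58·t ≡ 13 − 22 ≡ 10 (mod 19). Since 58^(−1) ≡ 1 (mod 19) (58 ≡ 1 (mod 19)), t ≡ 1·10 ≡ 10 (mod 19). So x ≡ 22 + 58·10 = 602 (mod 1102).
Unique solution in [0, 1102): x = 602.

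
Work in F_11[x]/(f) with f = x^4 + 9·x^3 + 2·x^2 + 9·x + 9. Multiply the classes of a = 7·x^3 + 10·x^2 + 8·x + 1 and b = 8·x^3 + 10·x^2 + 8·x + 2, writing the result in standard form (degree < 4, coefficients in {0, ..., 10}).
a · b ≡ 5·x^2 + 8·x + 1 (mod f(x))

Multiply as integer polynomials: a · b = 56·x^6 + 150·x^5 + 220·x^4 + 182·x^3 + 94·x^2 + 24·x + 2. Reducing coefficients mod 11: a · b ≡ x^6 + 7·x^5 + 6·x^3 + 6·x^2 + 2·x + 2. Now divide by f(x) = x^4 + 9·x^3 + 2·x^2 + 9·x + 9 in F_11[x], eliminating the leading term at each step:
  leading term x^6: subtract (x^2)·f(x) = x^6 + 9·x^5 + 2·x^4 + 9·x^3 + 9·x^2, leaving 9·x^5 + 9·x^4 + 8·x^3 + 8·x^2 + 2·x + 2 (coefficients mod 11)
  leading term 9·x^5: subtract (9·x)·f(x) = 9·x^5 + 4·x^4 + 7·x^3 + 4·x^2 + 4·x, leaving 5·x^4 + x^3 + 4·x^2 + 9·x + 2 (coefficients mod 11)
  leading term 5·x^4: subtract (5)·f(x) = 5·x^4 + x^3 + 10·x^2 + x + 1, leaving 5·x^2 + 8·x + 1 (coefficients mod 11)
The degree is now < 4, so this is the remainder. Hence a · b ≡ 5·x^2 + 8·x + 1 in F_11[x]/(f).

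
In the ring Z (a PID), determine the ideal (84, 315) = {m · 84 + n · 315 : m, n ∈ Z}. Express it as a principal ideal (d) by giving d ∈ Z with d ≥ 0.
(84, 315) = (21); d = 21

In the PID Z, (a, b) is generated by gcd(a, b). Compute gcd(315, 84) with the extended Euclidean algorithm, tracking rows (r, s, t) with s·315 + t·84 = r:
  row A: (315, 1, 0)   [1·315 + 0·84 = 315]
  row B: (84, 0, 1)   [0·315 + 1·84 = 84]
  315 = 3·84 + 63   → row C = row A − 3·row B = (63, 1, −3)   [check: 1·315 − 3·84 = 63]
  84 = 1·63 + 21   → row D = row B − 1·row C = (21, −1, 4)   [check: −1·315 + 4·84 = 21]
  63 = 3·21 + 0   → remainder 0, stop. gcd = 21 (last nonzero row D).
So gcd(84, 315) = 21, with Bézout identity −1·315 + 4·84 = 21. Containment (⊇): the Bézout identity exhibits 21 as an element of (84, 315), giving (21) ⊆ (84, 315). Containment (⊆): since 21 | 84 and 21 | 315 (84 = 21·4, 315 = 21·15), every Z-linear combination of 84 and 315 is divisible by 21, so (84, 315) ⊆ (21). Therefore (84, 315) = (21), d = 21.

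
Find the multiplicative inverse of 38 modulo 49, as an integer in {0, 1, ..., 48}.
Apply the extended Euclidean algorithm to (49, 38), tracking rows (r, s, t) with s·49 + t·38 = r. Each division r_prev = q·r_cur + r_new produces the new row as (previous row) − q·(current row):
  row A: (49, 1, 0)   [1·49 + 0·38 = 49]
  row B: (38, 0, 1)   [0·49 + 1·38 = 38]
  49 = 1·38 + 11   → row C = row A − 1·row B = (11, 1, −1)   [check: 1·49 − 1·38 = 11]
  38 = 3·11 + 5   → row D = row B − 3·row C = (5, −3, 4)   [check: −3·49 + 4·38 = 5]
  11 = 2·5 + 1   → row E = row C − 2·row D = (1, 7, −9)   [check: 7·49 − 9·38 = 1]
  5 = 5·1 + 0   → remainder 0, stop. gcd = 1 (last nonzero row E).
The gcd is 1, so 38 is invertible mod 49. The last nonzero row gives 7·49 − 9·38 = 1, so t = −9. So 38^(−1) ≡ −9 ≡ 40 (mod 49). Verify: 38 · 40 = 1520 ≡ 1 (mod 49). ✓

Final answer: 38^(−1) ≡ 40 (mod 49)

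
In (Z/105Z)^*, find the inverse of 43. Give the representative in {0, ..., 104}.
43^(−1) ≡ 22 (mod 105)

Apply the extended Euclidean algorithm to (105, 43), tracking rows (r, s, t) with s·105 + t·43 = r. Each division r_prev = q·r_cur + r_new produces the new row as (previous row) − q·(current row):
  row A: (105, 1, 0)   [1·105 + 0·43 = 105]
  row B: (43, 0, 1)   [0·105 + 1·43 = 43]
  105 = 2·43 + 19   → row C = row A − 2·row B = (19, 1, −2)   [check: 1·105 − 2·43 = 19]
  43 = 2·19 + 5   → row D = row B − 2·row C = (5, −2, 5)   [check: −2·105 + 5·43 = 5]
  19 = 3·5 + 4   → row E = row C − 3·row D = (4, 7, −17)   [check: 7·105 − 17·43 = 4]
  5 = 1·4 + 1   → row F = row D − 1·row E = (1, −9, 22)   [check: −9·105 + 22·43 = 1]
  4 = 4·1 + 0   → remainder 0, stop. gcd = 1 (last nonzero row F).
The gcd is 1, so 43 is invertible mod 105. The last nonzero row gives −9·105 + 22·43 = 1, so t = 22. So 43^(−1) ≡ 22 (mod 105). Verify: 43 · 22 = 946 ≡ 1 (mod 105). ✓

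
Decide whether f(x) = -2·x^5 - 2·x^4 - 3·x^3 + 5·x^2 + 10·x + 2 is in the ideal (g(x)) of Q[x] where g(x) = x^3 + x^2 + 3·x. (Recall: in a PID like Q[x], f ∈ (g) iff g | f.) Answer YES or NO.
NO

In Q[x] the ideal (g) consists of all multiples of g, so f ∈ (g) iff g | f, i.e. iff the remainder of f on division by g is 0. Divide f by g (g is monic, so eliminate the leading term of the running remainder at each step):
  leading term -2·x^5: subtract (-2·x^2)·g(x) = -2·x^5 - 2·x^4 - 6·x^3, leaving 3·x^3 + 5·x^2 + 10·x + 2
  leading term 3·x^3: subtract (3)·g(x) = 3·x^3 + 3·x^2 + 9·x, leaving 2·x^2 + x + 2
The remainder r(x) = 2·x^2 + x + 2 ≠ 0 (and deg r < deg g), so g ∤ f, i.e. f ∉ (g).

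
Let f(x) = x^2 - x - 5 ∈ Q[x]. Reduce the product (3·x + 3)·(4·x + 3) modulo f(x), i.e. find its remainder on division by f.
a · b ≡ 33·x + 69 (mod f(x))

First multiply in Q[x] without reducing: a · b = 12·x^2 + 21·x + 9. Now divide by f(x) = x^2 - x - 5, eliminating the leading term at each step:
  leading term 12·x^2: subtract (12)·f(x) = 12·x^2 - 12·x - 60, leaving 33·x + 69
The degree is now < 2, so this is the remainder. Hence a · b ≡ 33·x + 69 in Q[x]/(f).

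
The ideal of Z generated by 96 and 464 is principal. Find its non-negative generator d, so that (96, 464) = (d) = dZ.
In the PID Z, (a, b) is generated by gcd(a, b). Compute gcd(464, 96) with the extended Euclidean algorithm, tracking rows (r, s, t) with s·464 + t·96 = r:
  row A: (464, 1, 0)   [1·464 + 0·96 = 464]
  row B: (96, 0, 1)   [0·464 + 1·96 = 96]
  464 = 4·96 + 80   → row C = row A − 4·row B = (80, 1, −4)   [check: 1·464 − 4·96 = 80]
  96 = 1·80 + 16   → row D = row B − 1·row C = (16, −1, 5)   [check: −1·464 + 5·96 = 16]
  80 = 5·16 + 0   → remainder 0, stop. gcd = 16 (last nonzero row D).
So gcd(96, 464) = 16, with Bézout identity −1·464 + 5·96 = 16. Containment (⊇): the Bézout identity exhibits 16 as an element of (96, 464), giving (16) ⊆ (96, 464). Containment (⊆): since 16 | 96 and 16 | 464 (96 = 16·6, 464 = 16·29), every Z-linear combination of 96 and 464 is divisible by 16, so (96, 464) ⊆ (16). Therefore (96, 464) = (16), d = 16.

Final answer: (96, 464) = (16); d = 16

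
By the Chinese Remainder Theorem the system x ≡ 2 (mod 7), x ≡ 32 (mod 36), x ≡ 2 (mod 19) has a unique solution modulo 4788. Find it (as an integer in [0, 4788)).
The moduli 7, 36, 19 are pairwise coprime, so by the CRT there is a unique solution mod 7·36·19 = 4788.
Solve by successive substitution. Start with x ≡ 2 (mod 7).
  Combine with x ≡ 32 (mod 36): write x = 2 + 7·t and require 2 + 7·t ≡ 32 (mod 36), i.e. 7·t ≡ 32 − 2 ≡ 30 (mod 36). Since 7^(−1) ≡ 31 (mod 36), t ≡ 31·30 ≡ 30 (mod 36). So x ≡ 2 + 7·30 = 212 (mod 252).
  Combine with x ≡ 2 (mod 19): write x = 212 + 252·t and require 212 + 252·t ≡ 2 (mod 19), i.e. 252·t ≡ 2 − 212 ≡ 18 (mod 19). Since 252^(−1) ≡ 4 (mod 19) (252 ≡ 5 (mod 19)), t ≡ 4·18 ≡ 15 (mod 19). So x ≡ 212 + 252·15 = 3992 (mod 4788).
Unique solution in [0, 4788): x = 3992.

Final answer: x ≡ 3992 (mod 4788); the representative in [0, 4788) is 3992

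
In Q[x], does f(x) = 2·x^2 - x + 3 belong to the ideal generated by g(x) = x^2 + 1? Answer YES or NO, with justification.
NO

In Q[x] the ideal (g) consists of all multiples of g, so f ∈ (g) iff g | f, i.e. iff the remainder of f on division by g is 0. Divide f by g (g is monic, so eliminate the leading term of the running remainder at each step):
  leading term 2·x^2: subtract (2)·g(x) = 2·x^2 + 2, leaving 1 - x
The remainder r(x) = 1 - x ≠ 0 (and deg r < deg g), so g ∤ f, i.e. f ∉ (g).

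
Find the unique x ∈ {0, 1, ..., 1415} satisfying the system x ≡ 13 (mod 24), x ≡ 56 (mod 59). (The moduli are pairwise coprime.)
x ≡ 469 (mod 1416); the representative in [0, 1416) is 469

The moduli 24, 59 are pairwise coprime, so by the CRT there is a unique solution mod 24·59 = 1416.
Solve by successive substitution. Start with x ≡ 13 (mod 24).
  Combine with x ≡ 56 (mod 59): write x = 13 + 24·t and require 13 + 24·t ≡ 56 (mod 59), i.e. 24·t ≡ 56 − 13 ≡ 43 (mod 59). Since 24^(−1) ≡ 32 (mod 59), t ≡ 32·43 ≡ 19 (mod 59). So x ≡ 13 + 24·19 = 469 (mod 1416).
Unique solution in [0, 1416): x = 469.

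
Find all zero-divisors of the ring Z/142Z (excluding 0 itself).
nonzero zero-divisors of Z/142Z = {2, 4, 6, 8, 10, 12, 14, 16, 18, 20, 22, 24, 26, 28, 30, 32, 34, 36, 38, 40, 42, 44, 46, 48, 50, 52, 54, 56, 58, 60, 62, 64, 66, 68, 70, 71, 72, 74, 76, 78, 80, 82, 84, 86, 88, 90, 92, 94, 96, 98, 100, 102, 104, 106, 108, 110, 112, 114, 116, 118, 120, 122, 124, 126, 128, 130, 132, 134, 136, 138, 140}

An element a ∈ Z/142Z (with a ≠ 0) is a zero-divisor iff gcd(a, 142) > 1 (because a is a unit precisely when gcd(a, n) = 1, and in Z/nZ every nonzero, non-unit element is a zero-divisor). Scan a = 1, ..., 141 and keep those with gcd(a, 142) > 1:
  gcd(2, 142) = 2, gcd(4, 142) = 2, gcd(6, 142) = 2, gcd(8, 142) = 2, gcd(10, 142) = 2, gcd(12, 142) = 2, gcd(14, 142) = 2, gcd(16, 142) = 2, gcd(18, 142) = 2, gcd(20, 142) = 2, gcd(22, 142) = 2, gcd(24, 142) = 2, gcd(26, 142) = 2, gcd(28, 142) = 2, gcd(30, 142) = 2, gcd(32, 142) = 2, gcd(34, 142) = 2, gcd(36, 142) = 2, gcd(38, 142) = 2, gcd(40, 142) = 2, gcd(42, 142) = 2, gcd(44, 142) = 2, gcd(46, 142) = 2, gcd(48, 142) = 2, gcd(50, 142) = 2, gcd(52, 142) = 2, gcd(54, 142) = 2, gcd(56, 142) = 2, gcd(58, 142) = 2, gcd(60, 142) = 2, gcd(62, 142) = 2, gcd(64, 142) = 2, gcd(66, 142) = 2, gcd(68, 142) = 2, gcd(70, 142) = 2, gcd(71, 142) = 71, gcd(72, 142) = 2, gcd(74, 142) = 2, gcd(76, 142) = 2, gcd(78, 142) = 2, gcd(80, 142) = 2, gcd(82, 142) = 2, gcd(84, 142) = 2, gcd(86, 142) = 2, gcd(88, 142) = 2, gcd(90, 142) = 2, gcd(92, 142) = 2, gcd(94, 142) = 2, gcd(96, 142) = 2, gcd(98, 142) = 2, gcd(100, 142) = 2, gcd(102, 142) = 2, gcd(104, 142) = 2, gcd(106, 142) = 2, gcd(108, 142) = 2, gcd(110, 142) = 2, gcd(112, 142) = 2, gcd(114, 142) = 2, gcd(116, 142) = 2, gcd(118, 142) = 2, gcd(120, 142) = 2, gcd(122, 142) = 2, gcd(124, 142) = 2, gcd(126, 142) = 2, gcd(128, 142) = 2, gcd(130, 142) = 2, gcd(132, 142) = 2, gcd(134, 142) = 2, gcd(136, 142) = 2, gcd(138, 142) = 2, gcd(140, 142) = 2.
All other a ∈ {1, ..., 141} have gcd(a, 142) = 1 and are units. So the nonzero zero-divisors are exactly the 71 values of a appearing in this scan.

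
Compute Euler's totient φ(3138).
φ is multiplicative, with φ(p^e) = p^e − p^(e−1). Factorise 3138 = 2 · 3 · 523. Then
  φ(3138) = (2 − 1) · (3 − 1) · (523 − 1) = 1 · 2 · 522 = 1044.

Final answer: φ(3138) = 1044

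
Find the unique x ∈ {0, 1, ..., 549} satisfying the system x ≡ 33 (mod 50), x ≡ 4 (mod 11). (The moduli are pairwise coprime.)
The moduli 50, 11 are pairwise coprime, so by the CRT there is a unique solution mod 50·11 = 550.
Solve by successive substitution. Start with x ≡ 33 (mod 50).
  Combine with x ≡ 4 (mod 11): write x = 33 + 50·t and require 33 + 50·t ≡ 4 (mod 11), i.e. 50·t ≡ 4 − 33 ≡ 4 (mod 11). Since 50^(−1) ≡ 2 (mod 11) (50 ≡ 6 (mod 11)), t ≡ 2·4 ≡ 8 (mod 11). So x ≡ 33 + 50·8 = 433 (mod 550).
Unique solution in [0, 550): x = 433.

Final answer: x ≡ 433 (mod 550); the representative in [0, 550) is 433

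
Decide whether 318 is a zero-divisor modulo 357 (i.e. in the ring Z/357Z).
YES

gcd(318, 357) = 3 > 1, so 318 is not a unit in Z/357Z. In Z/nZ every nonzero non-unit is a zero-divisor: explicitly, take b = 357/gcd = 119 ≠ 0 (mod 357); then 318·119 = 37842 = 106·357, i.e. 318·119 ≡ 0 (mod 357). So 318 is a zero-divisor.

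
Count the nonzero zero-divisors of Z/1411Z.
In Z/1411Z each nonzero element is either a unit (gcd with 1411 is 1) or a zero-divisor (gcd > 1). The number of units is φ(1411): factorise 1411 = 17 · 83, so φ(1411) = (17 − 1) · (83 − 1) = 16 · 82 = 1312. The nonzero elements number 1411 − 1 = 1410. Hence the nonzero zero-divisors number 1410 − 1312 = 98.

Final answer: Z/1411Z has 98 nonzero zero-divisors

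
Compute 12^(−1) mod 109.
Apply the extended Euclidean algorithm to (109, 12), tracking rows (r, s, t) with s·109 + t·12 = r. Each division r_prev = q·r_cur + r_new produces the new row as (previous row) − q·(current row):
  row A: (109, 1, 0)   [1·109 + 0·12 = 109]
  row B: (12, 0, 1)   [0·109 + 1·12 = 12]
  109 = 9·12 + 1   → row C = row A − 9·row B = (1, 1, −9)   [check: 1·109 − 9·12 = 1]
  12 = 12·1 + 0   → remainder 0, stop. gcd = 1 (last nonzero row C).
The gcd is 1, so 12 is invertible mod 109. The last nonzero row gives 1·109 − 9·12 = 1, so t = −9. So 12^(−1) ≡ −9 ≡ 100 (mod 109). Verify: 12 · 100 = 1200 ≡ 1 (mod 109). ✓

Final answer: 12^(−1) ≡ 100 (mod 109)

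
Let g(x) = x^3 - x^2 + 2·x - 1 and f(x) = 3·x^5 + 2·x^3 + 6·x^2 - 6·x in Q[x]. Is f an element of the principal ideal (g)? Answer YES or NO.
NO

In Q[x] the ideal (g) consists of all multiples of g, so f ∈ (g) iff g | f, i.e. iff the remainder of f on division by g is 0. Divide f by g (g is monic, so eliminate the leading term of the running remainder at each step):
  leading term 3·x^5: subtract (3·x^2)·g(x) = 3·x^5 - 3·x^4 + 6·x^3 - 3·x^2, leaving 3·x^4 - 4·x^3 + 9·x^2 - 6·x
  leading term 3·x^4: subtract (3·x)·g(x) = 3·x^4 - 3·x^3 + 6·x^2 - 3·x, leaving -x^3 + 3·x^2 - 3·x
  leading term -x^3: subtract (-1)·g(x) = -x^3 + x^2 - 2·x + 1, leaving 2·x^2 - x - 1
The remainder r(x) = 2·x^2 - x - 1 ≠ 0 (and deg r < deg g), so g ∤ f, i.e. f ∉ (g).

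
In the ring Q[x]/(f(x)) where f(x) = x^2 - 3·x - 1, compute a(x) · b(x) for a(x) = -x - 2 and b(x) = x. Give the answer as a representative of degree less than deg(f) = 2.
First multiply in Q[x] without reducing: a · b = -x^2 - 2·x. Now divide by f(x) = x^2 - 3·x - 1, eliminating the leading term at each step:
  leading term -x^2: subtract (-1)·f(x) = -x^2 + 3·x + 1, leaving -5·x - 1
The degree is now < 2, so this is the remainder. Hence a · b ≡ -5·x - 1 in Q[x]/(f).

Final answer: a · b ≡ -5·x - 1 (mod f(x))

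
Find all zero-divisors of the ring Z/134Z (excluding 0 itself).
nonzero zero-divisors of Z/134Z = {2, 4, 6, 8, 10, 12, 14, 16, 18, 20, 22, 24, 26, 28, 30, 32, 34, 36, 38, 40, 42, 44, 46, 48, 50, 52, 54, 56, 58, 60, 62, 64, 66, 67, 68, 70, 72, 74, 76, 78, 80, 82, 84, 86, 88, 90, 92, 94, 96, 98, 100, 102, 104, 106, 108, 110, 112, 114, 116, 118, 120, 122, 124, 126, 128, 130, 132}

An element a ∈ Z/134Z (with a ≠ 0) is a zero-divisor iff gcd(a, 134) > 1 (because a is a unit precisely when gcd(a, n) = 1, and in Z/nZ every nonzero, non-unit element is a zero-divisor). Scan a = 1, ..., 133 and keep those with gcd(a, 134) > 1:
  gcd(2, 134) = 2, gcd(4, 134) = 2, gcd(6, 134) = 2, gcd(8, 134) = 2, gcd(10, 134) = 2, gcd(12, 134) = 2, gcd(14, 134) = 2, gcd(16, 134) = 2, gcd(18, 134) = 2, gcd(20, 134) = 2, gcd(22, 134) = 2, gcd(24, 134) = 2, gcd(26, 134) = 2, gcd(28, 134) = 2, gcd(30, 134) = 2, gcd(32, 134) = 2, gcd(34, 134) = 2, gcd(36, 134) = 2, gcd(38, 134) = 2, gcd(40, 134) = 2, gcd(42, 134) = 2, gcd(44, 134) = 2, gcd(46, 134) = 2, gcd(48, 134) = 2, gcd(50, 134) = 2, gcd(52, 134) = 2, gcd(54, 134) = 2, gcd(56, 134) = 2, gcd(58, 134) = 2, gcd(60, 134) = 2, gcd(62, 134) = 2, gcd(64, 134) = 2, gcd(66, 134) = 2, gcd(67, 134) = 67, gcd(68, 134) = 2, gcd(70, 134) = 2, gcd(72, 134) = 2, gcd(74, 134) = 2, gcd(76, 134) = 2, gcd(78, 134) = 2, gcd(80, 134) = 2, gcd(82, 134) = 2, gcd(84, 134) = 2, gcd(86, 134) = 2, gcd(88, 134) = 2, gcd(90, 134) = 2, gcd(92, 134) = 2, gcd(94, 134) = 2, gcd(96, 134) = 2, gcd(98, 134) = 2, gcd(100, 134) = 2, gcd(102, 134) = 2, gcd(104, 134) = 2, gcd(106, 134) = 2, gcd(108, 134) = 2, gcd(110, 134) = 2, gcd(112, 134) = 2, gcd(114, 134) = 2, gcd(116, 134) = 2, gcd(118, 134) = 2, gcd(120, 134) = 2, gcd(122, 134) = 2, gcd(124, 134) = 2, gcd(126, 134) = 2, gcd(128, 134) = 2, gcd(130, 134) = 2, gcd(132, 134) = 2.
All other a ∈ {1, ..., 133} have gcd(a, 134) = 1 and are units. So the nonzero zero-divisors are exactly the 67 values of a appearing in this scan.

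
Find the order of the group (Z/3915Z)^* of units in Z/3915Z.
|(Z/3915Z)^*| = 2016

(Z/3915Z)^* consists of the classes a with gcd(a, 3915) = 1, so its order is φ(3915). φ is multiplicative, with φ(p^e) = p^e − p^(e−1). Factorise 3915 = 3^3 · 5 · 29. Then
  φ(3915) = (3^3 − 3^2) · (5 − 1) · (29 − 1) = 18 · 4 · 28 = 2016.
Thus |(Z/3915Z)^*| = 2016.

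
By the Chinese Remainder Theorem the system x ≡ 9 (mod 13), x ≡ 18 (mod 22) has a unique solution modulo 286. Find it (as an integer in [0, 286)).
x ≡ 282 (mod 286); the representative in [0, 286) is 282

The moduli 13, 22 are pairwise coprime, so by the CRT there is a unique solution mod 13·22 = 286.
Solve by successive substitution. Start with x ≡ 9 (mod 13).
  Combine with x ≡ 18 (mod 22): write x = 9 + 13·t and require 9 + 13·t ≡ 18 (mod 22), i.e. 13·t ≡ 18 − 9 ≡ 9 (mod 22). Since 13^(−1) ≡ 17 (mod 22), t ≡ 17·9 ≡ 21 (mod 22). So x ≡ 9 + 13·21 = 282 (mod 286).
Unique solution in [0, 286): x = 282.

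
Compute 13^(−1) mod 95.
13^(−1) ≡ 22 (mod 95)

Apply the extended Euclidean algorithm to (95, 13), tracking rows (r, s, t) with s·95 + t·13 = r. Each division r_prev = q·r_cur + r_new produces the new row as (previous row) − q·(current row):
  row A: (95, 1, 0)   [1·95 + 0·13 = 95]
  row B: (13, 0, 1)   [0·95 + 1·13 = 13]
  95 = 7·13 + 4   → row C = row A − 7·row B = (4, 1, −7)   [check: 1·95 − 7·13 = 4]
  13 = 3·4 + 1   → row D = row B − 3·row C = (1, −3, 22)   [check: −3·95 + 22·13 = 1]
  4 = 4·1 + 0   → remainder 0, stop. gcd = 1 (last nonzero row D).
The gcd is 1, so 13 is invertible mod 95. The last nonzero row gives −3·95 + 22·13 = 1, so t = 22. So 13^(−1) ≡ 22 (mod 95). Verify: 13 · 22 = 286 ≡ 1 (mod 95). ✓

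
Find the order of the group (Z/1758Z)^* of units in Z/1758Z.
|(Z/1758Z)^*| = 584

(Z/1758Z)^* consists of the classes a with gcd(a, 1758) = 1, so its order is φ(1758). φ is multiplicative, with φ(p^e) = p^e − p^(e−1). Factorise 1758 = 2 · 3 · 293. Then
  φ(1758) = (2 − 1) · (3 − 1) · (293 − 1) = 1 · 2 · 292 = 584.
Thus |(Z/1758Z)^*| = 584.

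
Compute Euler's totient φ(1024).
φ is multiplicative, with φ(p^e) = p^e − p^(e−1). Factorise 1024 = 2^10. Then
  φ(1024) = (2^10 − 2^9) = 512 = 512.

Final answer: φ(1024) = 512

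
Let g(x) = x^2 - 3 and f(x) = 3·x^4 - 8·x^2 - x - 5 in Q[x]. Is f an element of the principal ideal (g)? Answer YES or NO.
NO

In Q[x] the ideal (g) consists of all multiples of g, so f ∈ (g) iff g | f, i.e. iff the remainder of f on division by g is 0. Divide f by g (g is monic, so eliminate the leading term of the running remainder at each step):
  leading term 3·x^4: subtract (3·x^2)·g(x) = 3·x^4 - 9·x^2, leaving x^2 - x - 5
  leading term x^2: subtract (1)·g(x) = x^2 - 3, leaving -x - 2
The remainder r(x) = -x - 2 ≠ 0 (and deg r < deg g), so g ∤ f, i.e. f ∉ (g).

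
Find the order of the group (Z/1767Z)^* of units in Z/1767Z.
(Z/1767Z)^* consists of the classes a with gcd(a, 1767) = 1, so its order is φ(1767). φ is multiplicative, with φ(p^e) = p^e − p^(e−1). Factorise 1767 = 3 · 19 · 31. Then
  φ(1767) = (3 − 1) · (19 − 1) · (31 − 1) = 2 · 18 · 30 = 1080.
Thus |(Z/1767Z)^*| = 1080.

Final answer: |(Z/1767Z)^*| = 1080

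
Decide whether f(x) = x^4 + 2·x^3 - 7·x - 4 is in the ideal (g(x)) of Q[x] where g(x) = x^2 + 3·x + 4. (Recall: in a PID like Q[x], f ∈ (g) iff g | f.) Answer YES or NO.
In Q[x] the ideal (g) consists of all multiples of g, so f ∈ (g) iff g | f, i.e. iff the remainder of f on division by g is 0. Divide f by g (g is monic, so eliminate the leading term of the running remainder at each step):
  leading term x^4: subtract (x^2)·g(x) = x^4 + 3·x^3 + 4·x^2, leaving -x^3 - 4·x^2 - 7·x - 4
  leading term -x^3: subtract (-x)·g(x) = -x^3 - 3·x^2 - 4·x, leaving -x^2 - 3·x - 4
  leading term -x^2: subtract (-1)·g(x) = -x^2 - 3·x - 4, leaving 0
The remainder is 0, so f(x) = g(x) · h(x) with h(x) = x^2 - x - 1. Hence g | f, i.e. f ∈ (g).

Final answer: YES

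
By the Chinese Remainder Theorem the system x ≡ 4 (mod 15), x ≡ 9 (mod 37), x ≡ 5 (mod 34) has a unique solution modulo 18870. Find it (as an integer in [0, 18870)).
x ≡ 379 (mod 18870); the representative in [0, 18870) is 379

The moduli 15, 37, 34 are pairwise coprime, so by the CRT there is a unique solution mod 15·37·34 = 18870.
Solve by successive substitution. Start with x ≡ 4 (mod 15).
  Combine with x ≡ 9 (mod 37): write x = 4 + 15·t and require 4 + 15·t ≡ 9 (mod 37), i.e. 15·t ≡ 9 − 4 ≡ 5 (mod 37). Since 15^(−1) ≡ 5 (mod 37), t ≡ 5·5 ≡ 25 (mod 37). So x ≡ 4 + 15·25 = 379 (mod 555).
  Combine with x ≡ 5 (mod 34): write x = 379 + 555·t and require 379 + 555·t ≡ 5 (mod 34), i.e. 555·t ≡ 5 − 379 ≡ 0 (mod 34). Since 555^(−1) ≡ 31 (mod 34) (555 ≡ 11 (mod 34)), t ≡ 31·0 ≡ 0 (mod 34). So x ≡ 379 + 555·0 = 379 (mod 18870).
Unique solution in [0, 18870): x = 379.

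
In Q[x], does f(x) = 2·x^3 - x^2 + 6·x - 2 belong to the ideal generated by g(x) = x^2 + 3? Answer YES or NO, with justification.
In Q[x] the ideal (g) consists of all multiples of g, so f ∈ (g) iff g | f, i.e. iff the remainder of f on division by g is 0. Divide f by g (g is monic, so eliminate the leading term of the running remainder at each step):
  leading term 2·x^3: subtract (2·x)·g(x) = 2·x^3 + 6·x, leaving -x^2 - 2
  leading term -x^2: subtract (-1)·g(x) = -x^2 - 3, leaving 1
The remainder r(x) = 1 ≠ 0 (and deg r < deg g), so g ∤ f, i.e. f ∉ (g).

Final answer: NO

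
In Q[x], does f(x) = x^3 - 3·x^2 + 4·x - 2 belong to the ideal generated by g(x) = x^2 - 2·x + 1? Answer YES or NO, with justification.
NO

In Q[x] the ideal (g) consists of all multiples of g, so f ∈ (g) iff g | f, i.e. iff the remainder of f on division by g is 0. Divide f by g (g is monic, so eliminate the leading term of the running remainder at each step):
  leading term x^3: subtract (x)·g(x) = x^3 - 2·x^2 + x, leaving -x^2 + 3·x - 2
  leading term -x^2: subtract (-1)·g(x) = -x^2 + 2·x - 1, leaving x - 1
The remainder r(x) = x - 1 ≠ 0 (and deg r < deg g), so g ∤ f, i.e. f ∉ (g).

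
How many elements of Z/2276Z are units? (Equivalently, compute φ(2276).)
Z/2276Z has φ(2276) = 1136 units

An element a ∈ Z/2276Z is a unit iff gcd(a, 2276) = 1, so the number of units is φ(2276). φ is multiplicative, with φ(p^e) = p^e − p^(e−1). Factorise 2276 = 2^2 · 569. Then
  φ(2276) = (2^2 − 2^1) · (569 − 1) = 2 · 568 = 1136.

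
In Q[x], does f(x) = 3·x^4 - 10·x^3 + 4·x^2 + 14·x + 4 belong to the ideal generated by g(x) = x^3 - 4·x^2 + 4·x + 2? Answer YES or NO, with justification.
In Q[x] the ideal (g) consists of all multiples of g, so f ∈ (g) iff g | f, i.e. iff the remainder of f on division by g is 0. Divide f by g (g is monic, so eliminate the leading term of the running remainder at each step):
  leading term 3·x^4: subtract (3·x)·g(x) = 3·x^4 - 12·x^3 + 12·x^2 + 6·x, leaving 2·x^3 - 8·x^2 + 8·x + 4
  leading term 2·x^3: subtract (2)·g(x) = 2·x^3 - 8·x^2 + 8·x + 4, leaving 0
The remainder is 0, so f(x) = g(x) · h(x) with h(x) = 3·x + 2. Hence g | f, i.e. f ∈ (g).

Final answer: YES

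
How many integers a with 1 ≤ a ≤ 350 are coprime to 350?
The number of a ∈ {1, ..., 350} with gcd(a, 350) = 1 is by definition Euler's totient φ(350). φ is multiplicative, with φ(p^e) = p^e − p^(e−1). Factorise 350 = 2 · 5^2 · 7. Then
  φ(350) = (2 − 1) · (5^2 − 5^1) · (7 − 1) = 1 · 20 · 6 = 120.
So there are 120 such integers.

Final answer: 120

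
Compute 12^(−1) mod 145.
12^(−1) ≡ 133 (mod 145)

Apply the extended Euclidean algorithm to (145, 12), tracking rows (r, s, t) with s·145 + t·12 = r. Each division r_prev = q·r_cur + r_new produces the new row as (previous row) − q·(current row):
  row A: (145, 1, 0)   [1·145 + 0·12 = 145]
  row B: (12, 0, 1)   [0·145 + 1·12 = 12]
  145 = 12·12 + 1   → row C = row A − 12·row B = (1, 1, −12)   [check: 1·145 − 12·12 = 1]
  12 = 12·1 + 0   → remainder 0, stop. gcd = 1 (last nonzero row C).
The gcd is 1, so 12 is invertible mod 145. The last nonzero row gives 1·145 − 12·12 = 1, so t = −12. So 12^(−1) ≡ −12 ≡ 133 (mod 145). Verify: 12 · 133 = 1596 ≡ 1 (mod 145). ✓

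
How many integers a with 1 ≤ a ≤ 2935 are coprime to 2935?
2344

The number of a ∈ {1, ..., 2935} with gcd(a, 2935) = 1 is by definition Euler's totient φ(2935). φ is multiplicative, with φ(p^e) = p^e − p^(e−1). Factorise 2935 = 5 · 587. Then
  φ(2935) = (5 − 1) · (587 − 1) = 4 · 586 = 2344.
So there are 2344 such integers.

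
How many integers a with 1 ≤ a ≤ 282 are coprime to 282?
The number of a ∈ {1, ..., 282} with gcd(a, 282) = 1 is by definition Euler's totient φ(282). φ is multiplicative, with φ(p^e) = p^e − p^(e−1). Factorise 282 = 2 · 3 · 47. Then
  φ(282) = (2 − 1) · (3 − 1) · (47 − 1) = 1 · 2 · 46 = 92.
So there are 92 such integers.

Final answer: 92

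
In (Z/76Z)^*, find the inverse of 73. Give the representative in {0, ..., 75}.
73^(−1) ≡ 25 (mod 76)

Apply the extended Euclidean algorithm to (76, 73), tracking rows (r, s, t) with s·76 + t·73 = r. Each division r_prev = q·r_cur + r_new produces the new row as (previous row) − q·(current row):
  row A: (76, 1, 0)   [1·76 + 0·73 = 76]
  row B: (73, 0, 1)   [0·76 + 1·73 = 73]
  76 = 1·73 + 3   → row C = row A − 1·row B = (3, 1, −1)   [check: 1·76 − 1·73 = 3]
  73 = 24·3 + 1   → row D = row B − 24·row C = (1, −24, 25)   [check: −24·76 + 25·73 = 1]
  3 = 3·1 + 0   → remainder 0, stop. gcd = 1 (last nonzero row D).
The gcd is 1, so 73 is invertible mod 76. The last nonzero row gives −24·76 + 25·73 = 1, so t = 25. So 73^(−1) ≡ 25 (mod 76). Verify: 73 · 25 = 1825 ≡ 1 (mod 76). ✓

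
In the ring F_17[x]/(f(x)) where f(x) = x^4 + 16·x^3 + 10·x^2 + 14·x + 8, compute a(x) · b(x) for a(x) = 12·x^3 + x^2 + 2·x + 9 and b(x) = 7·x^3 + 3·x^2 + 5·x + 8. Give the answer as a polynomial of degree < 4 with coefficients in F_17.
a · b ≡ 12·x^3 + 11·x^2 + 10·x + 9 (mod f(x))

Multiply as integer polynomials: a · b = 84·x^6 + 43·x^5 + 77·x^4 + 170·x^3 + 45·x^2 + 61·x + 72. Reducing coefficients mod 17: a · b ≡ 16·x^6 + 9·x^5 + 9·x^4 + 11·x^2 + 10·x + 4. Now divide by f(x) = x^4 + 16·x^3 + 10·x^2 + 14·x + 8 in F_17[x], eliminating the leading term at each step:
  leading term 16·x^6: subtract (16·x^2)·f(x) = 16·x^6 + x^5 + 7·x^4 + 3·x^3 + 9·x^2, leaving 8·x^5 + 2·x^4 + 14·x^3 + 2·x^2 + 10·x + 4 (coefficients mod 17)
  leading term 8·x^5: subtract (8·x)·f(x) = 8·x^5 + 9·x^4 + 12·x^3 + 10·x^2 + 13·x, leaving 10·x^4 + 2·x^3 + 9·x^2 + 14·x + 4 (coefficients mod 17)
  leading term 10·x^4: subtract (10)·f(x) = 10·x^4 + 7·x^3 + 15·x^2 + 4·x + 12, leaving 12·x^3 + 11·x^2 + 10·x + 9 (coefficients mod 17)
The degree is now < 4, so this is the remainder. Hence a · b ≡ 12·x^3 + 11·x^2 + 10·x + 9 in F_17[x]/(f).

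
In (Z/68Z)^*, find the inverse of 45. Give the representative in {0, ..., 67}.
45^(−1) ≡ 65 (mod 68)

Apply the extended Euclidean algorithm to (68, 45), tracking rows (r, s, t) with s·68 + t·45 = r. Each division r_prev = q·r_cur + r_new produces the new row as (previous row) − q·(current row):
  row A: (68, 1, 0)   [1·68 + 0·45 = 68]
  row B: (45, 0, 1)   [0·68 + 1·45 = 45]
  68 = 1·45 + 23   → row C = row A − 1·row B = (23, 1, −1)   [check: 1·68 − 1·45 = 23]
  45 = 1·23 + 22   → row D = row B − 1·row C = (22, −1, 2)   [check: −1·68 + 2·45 = 22]
  23 = 1·22 + 1   → row E = row C − 1·row D = (1, 2, −3)   [check: 2·68 − 3·45 = 1]
  22 = 22·1 + 0   → remainder 0, stop. gcd = 1 (last nonzero row E).
The gcd is 1, so 45 is invertible mod 68. The last nonzero row gives 2·68 − 3·45 = 1, so t = −3. So 45^(−1) ≡ −3 ≡ 65 (mod 68). Verify: 45 · 65 = 2925 ≡ 1 (mod 68). ✓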